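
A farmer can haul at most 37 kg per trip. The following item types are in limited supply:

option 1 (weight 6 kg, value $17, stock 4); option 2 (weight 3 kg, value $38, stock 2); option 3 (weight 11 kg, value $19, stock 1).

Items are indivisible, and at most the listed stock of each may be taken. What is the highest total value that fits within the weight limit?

$146

Top feasible selections:
- 3×option 1 + 2×option 2 + 1×option 3: weight 35, value 146
- 4×option 1 + 2×option 2: weight 30, value 144
Best: $146.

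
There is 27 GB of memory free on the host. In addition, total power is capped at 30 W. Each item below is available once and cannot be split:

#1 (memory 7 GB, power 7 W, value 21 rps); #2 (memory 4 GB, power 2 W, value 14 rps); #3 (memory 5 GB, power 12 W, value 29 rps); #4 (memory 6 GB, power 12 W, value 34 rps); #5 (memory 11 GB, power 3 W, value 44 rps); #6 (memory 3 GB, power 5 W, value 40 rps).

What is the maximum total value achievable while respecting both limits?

Feasible sets respecting both limits:
- #1+#4+#5+#6: memory 27, power 27, value 139
- #1+#3+#5+#6: memory 26, power 27, value 134
- #2+#4+#5+#6: memory 24, power 22, value 132
- #2+#3+#5+#6: memory 23, power 22, value 127
Best: 139 rps.

139 rps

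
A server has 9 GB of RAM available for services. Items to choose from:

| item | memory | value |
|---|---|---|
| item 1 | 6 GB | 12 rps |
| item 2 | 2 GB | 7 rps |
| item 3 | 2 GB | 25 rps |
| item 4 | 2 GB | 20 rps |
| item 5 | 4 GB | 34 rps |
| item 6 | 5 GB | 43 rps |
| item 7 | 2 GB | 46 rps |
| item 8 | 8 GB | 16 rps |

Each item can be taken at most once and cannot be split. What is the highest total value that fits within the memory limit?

114 rps

Check high-value combinations within 9 GB:
- item 3+item 6+item 7: memory 2+5+2=9, value 25+43+46=114
- item 4+item 6+item 7: memory 2+5+2=9, value 20+43+46=109
- item 3+item 5+item 7: memory 2+4+2=8, value 25+34+46=105
- item 4+item 5+item 7: memory 2+4+2=8, value 20+34+46=100
Best: 114 rps.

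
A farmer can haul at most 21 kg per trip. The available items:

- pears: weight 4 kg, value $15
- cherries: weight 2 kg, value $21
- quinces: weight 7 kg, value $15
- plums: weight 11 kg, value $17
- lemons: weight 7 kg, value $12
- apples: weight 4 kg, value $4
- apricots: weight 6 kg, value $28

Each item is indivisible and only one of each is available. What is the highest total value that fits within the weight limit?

This is a 0/1 knapsack; check combinations near the capacity.
- pears+cherries+quinces+apricots: weight 4+2+7+6=19, value 15+21+15+28=79
- pears+cherries+lemons+apricots: weight 4+2+7+6=19, value 15+21+12+28=76
- pears+cherries+apples+apricots: weight 4+2+4+6=16, value 15+21+4+28=68
- cherries+quinces+apples+apricots: weight 2+7+4+6=19, value 21+15+4+28=68
Best: $79.

$79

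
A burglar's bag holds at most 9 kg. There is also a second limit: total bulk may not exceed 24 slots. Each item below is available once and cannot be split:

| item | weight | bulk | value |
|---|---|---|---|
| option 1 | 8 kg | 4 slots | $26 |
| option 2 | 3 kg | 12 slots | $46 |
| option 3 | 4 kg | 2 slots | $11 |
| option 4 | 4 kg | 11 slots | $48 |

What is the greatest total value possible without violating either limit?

Feasible sets respecting both limits:
- option 2+option 4: weight 7, bulk 23, value 94
- option 3+option 4: weight 8, bulk 13, value 59
- option 2+option 3: weight 7, bulk 14, value 57
- option 4: weight 4, bulk 11, value 48
Best: $94.

$94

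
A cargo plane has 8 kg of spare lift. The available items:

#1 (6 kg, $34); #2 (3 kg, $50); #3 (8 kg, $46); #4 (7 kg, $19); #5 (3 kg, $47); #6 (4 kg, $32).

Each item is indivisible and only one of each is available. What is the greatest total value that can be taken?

Check high-value combinations within 8 kg:
- #2+#5: weight 3+3=6, value 50+47=97
- #2+#6: weight 3+4=7, value 50+32=82
- #5+#6: weight 3+4=7, value 47+32=79
- #2: weight 3, value 50
- #5: weight 3, value 47
Best: $97.

$97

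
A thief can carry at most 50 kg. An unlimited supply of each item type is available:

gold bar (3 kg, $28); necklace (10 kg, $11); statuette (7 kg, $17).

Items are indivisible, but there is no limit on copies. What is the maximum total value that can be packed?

Best value-per-unit is gold bar at 28/3, and filling with it alone uses weight 16×3=48. No mix of the others beats 16×28 = 448.

$448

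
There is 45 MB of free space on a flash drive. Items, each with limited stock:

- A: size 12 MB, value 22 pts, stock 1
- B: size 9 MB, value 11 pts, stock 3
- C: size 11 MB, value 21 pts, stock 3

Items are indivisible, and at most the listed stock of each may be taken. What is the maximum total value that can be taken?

Best selections within size 45 and stock limits:
- 1×A + 3×C: size 45, value 85
- 1×A + 1×B + 2×C: size 43, value 75
Best: 85 pts.

85 pts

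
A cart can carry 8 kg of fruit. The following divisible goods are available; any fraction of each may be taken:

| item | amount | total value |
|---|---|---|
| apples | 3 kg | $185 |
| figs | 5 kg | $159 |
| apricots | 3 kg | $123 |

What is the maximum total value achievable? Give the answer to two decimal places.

Take in order of value per unit:
- apples (185/3 per unit): all 3 → value 185, running total 185.00
- apricots (123/3 per unit): all 3 → value 123, running total 308.00
- figs (159/5 per unit): 2 of 5 → value 2×159/5 = 63.6000, running total 371.60
Total 371.60.

371.60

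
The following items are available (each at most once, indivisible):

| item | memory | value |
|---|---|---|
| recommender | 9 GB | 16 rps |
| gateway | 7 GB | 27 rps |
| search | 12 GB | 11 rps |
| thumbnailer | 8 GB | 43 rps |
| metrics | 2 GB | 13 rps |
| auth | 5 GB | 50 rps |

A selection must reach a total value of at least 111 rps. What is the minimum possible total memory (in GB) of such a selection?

Subsets with value ≥ 111, sorted by total memory:
- gateway+thumbnailer+auth: memory 20, value 120
- gateway+thumbnailer+metrics+auth: memory 22, value 133
- recommender+thumbnailer+metrics+auth: memory 24, value 122
- search+thumbnailer+metrics+auth: memory 27, value 117
Minimum memory: 20 GB.

20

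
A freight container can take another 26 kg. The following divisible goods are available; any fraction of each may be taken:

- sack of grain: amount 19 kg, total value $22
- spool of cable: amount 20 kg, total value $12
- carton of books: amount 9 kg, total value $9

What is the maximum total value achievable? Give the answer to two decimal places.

Take in order of value per unit:
- sack of grain (22/19 per unit): all 19 → value 22, running total 22.00
- carton of books (9/9 per unit): 7 of 9 → value 7×9/9 = 7.0000, running total 29.00
Total 29.00.

29.00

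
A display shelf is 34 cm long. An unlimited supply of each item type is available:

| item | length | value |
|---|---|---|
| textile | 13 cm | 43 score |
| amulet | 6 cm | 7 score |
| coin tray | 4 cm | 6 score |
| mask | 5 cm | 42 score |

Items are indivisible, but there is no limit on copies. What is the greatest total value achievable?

Best value-per-unit is mask at 42/5; filling with it alone gives 6×42 = 252.
Optimal mix: 1×coin tray + 6×mask → length 34, value 258.

258 score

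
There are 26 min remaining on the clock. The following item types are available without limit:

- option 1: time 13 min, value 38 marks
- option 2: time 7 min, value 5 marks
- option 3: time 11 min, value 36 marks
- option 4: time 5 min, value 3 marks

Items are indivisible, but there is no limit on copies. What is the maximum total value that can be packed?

76 marks

Best value-per-unit is option 3 at 36/11; filling with it alone gives 2×36 = 72.
Optimal mix: 2×option 1 → time 26, value 76.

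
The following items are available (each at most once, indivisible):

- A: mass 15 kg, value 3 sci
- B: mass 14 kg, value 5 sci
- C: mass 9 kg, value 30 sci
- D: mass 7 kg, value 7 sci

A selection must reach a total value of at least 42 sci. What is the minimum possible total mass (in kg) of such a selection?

Subsets with value ≥ 42, sorted by total mass:
- B+C+D: mass 30, value 42
- A+B+C+D: mass 45, value 45
Minimum mass: 30 kg.

30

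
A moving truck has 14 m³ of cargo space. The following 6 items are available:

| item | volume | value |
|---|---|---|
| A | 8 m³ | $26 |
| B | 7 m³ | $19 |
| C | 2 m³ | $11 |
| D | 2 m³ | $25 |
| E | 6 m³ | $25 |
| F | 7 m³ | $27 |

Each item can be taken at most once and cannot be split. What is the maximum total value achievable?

$63

This is a 0/1 knapsack; check combinations near the capacity.
- C+D+F: volume 2+2+7=11, value 11+25+27=63
- A+C+D: volume 8+2+2=12, value 26+11+25=62
- C+D+E: volume 2+2+6=10, value 11+25+25=61
Best: $63.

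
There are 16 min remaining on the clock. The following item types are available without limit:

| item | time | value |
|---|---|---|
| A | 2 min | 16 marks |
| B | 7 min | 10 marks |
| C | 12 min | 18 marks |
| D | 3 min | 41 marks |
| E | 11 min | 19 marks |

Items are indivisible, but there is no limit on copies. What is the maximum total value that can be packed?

Best value-per-unit is D at 41/3, and filling with it alone uses time 5×3=15. No mix of the others beats 5×41 = 205.

205 marks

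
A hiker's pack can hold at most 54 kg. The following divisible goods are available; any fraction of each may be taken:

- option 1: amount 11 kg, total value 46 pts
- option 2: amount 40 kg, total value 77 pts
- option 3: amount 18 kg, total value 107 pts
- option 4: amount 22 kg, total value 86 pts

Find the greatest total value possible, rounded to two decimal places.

244.78

Take in order of value per unit:
- option 3 (107/18 per unit): all 18 → value 107, running total 107.00
- option 1 (46/11 per unit): all 11 → value 46, running total 153.00
- option 4 (86/22 per unit): all 22 → value 86, running total 239.00
- option 2 (77/40 per unit): 3 of 40 → value 3×77/40 = 5.7750, running total 244.78
Total 244.78.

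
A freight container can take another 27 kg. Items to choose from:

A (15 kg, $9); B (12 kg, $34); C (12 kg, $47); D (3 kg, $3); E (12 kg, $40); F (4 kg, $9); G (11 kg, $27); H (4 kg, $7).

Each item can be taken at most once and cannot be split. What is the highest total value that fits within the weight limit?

$90

Check high-value combinations within 27 kg:
- C+D+E: weight 12+3+12=27, value 47+3+40=90
- C+E: weight 12+12=24, value 47+40=87
- B+C+D: weight 12+12+3=27, value 34+47+3=84
- C+F+G: weight 12+4+11=27, value 47+9+27=83
- B+C: weight 12+12=24, value 34+47=81
Best: $90.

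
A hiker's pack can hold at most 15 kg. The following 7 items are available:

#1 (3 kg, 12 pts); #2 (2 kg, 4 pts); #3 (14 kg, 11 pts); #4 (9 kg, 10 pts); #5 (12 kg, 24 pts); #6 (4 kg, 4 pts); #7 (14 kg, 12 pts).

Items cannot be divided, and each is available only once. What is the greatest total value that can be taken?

36 pts

Check high-value combinations within 15 kg:
- #1+#5: weight 3+12=15, value 12+24=36
- #2+#5: weight 2+12=14, value 4+24=28
- #1+#2+#4: weight 3+2+9=14, value 12+4+10=26
Best: 36 pts.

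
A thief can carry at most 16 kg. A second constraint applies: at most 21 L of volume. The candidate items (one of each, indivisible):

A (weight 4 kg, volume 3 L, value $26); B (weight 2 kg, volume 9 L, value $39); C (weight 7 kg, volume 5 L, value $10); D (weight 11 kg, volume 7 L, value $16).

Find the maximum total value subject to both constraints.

Feasible sets respecting both limits:
- A+B+C: weight 13, volume 17, value 75
- A+B: weight 6, volume 12, value 65
- B+D: weight 13, volume 16, value 55
Best: $75.

$75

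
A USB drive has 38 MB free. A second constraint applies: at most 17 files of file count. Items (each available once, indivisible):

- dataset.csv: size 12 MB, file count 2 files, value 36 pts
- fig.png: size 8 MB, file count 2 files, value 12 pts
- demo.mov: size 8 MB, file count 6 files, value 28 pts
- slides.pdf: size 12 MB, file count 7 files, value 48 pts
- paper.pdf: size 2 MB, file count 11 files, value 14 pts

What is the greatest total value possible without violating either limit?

112 pts

Feasible sets respecting both limits:
- dataset.csv+demo.mov+slides.pdf: size 32, file count 15, value 112
- dataset.csv+fig.png+slides.pdf: size 32, file count 11, value 96
- fig.png+demo.mov+slides.pdf: size 28, file count 15, value 88
Best: 112 pts.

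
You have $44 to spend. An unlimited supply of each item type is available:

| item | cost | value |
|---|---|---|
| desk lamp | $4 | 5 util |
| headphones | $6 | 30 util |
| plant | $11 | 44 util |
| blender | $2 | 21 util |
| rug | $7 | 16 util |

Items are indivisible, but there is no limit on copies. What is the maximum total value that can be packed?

462 util

Best value-per-unit is blender at 21/2, and filling with it alone uses cost 22×2=44. No mix of the others beats 22×21 = 462.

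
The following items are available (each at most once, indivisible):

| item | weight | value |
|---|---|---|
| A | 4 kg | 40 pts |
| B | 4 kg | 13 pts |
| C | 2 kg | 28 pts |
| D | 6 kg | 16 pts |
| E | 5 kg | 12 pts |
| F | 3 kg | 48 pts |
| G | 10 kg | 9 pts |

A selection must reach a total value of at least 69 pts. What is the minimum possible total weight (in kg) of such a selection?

Subsets with value ≥ 69, sorted by total weight:
- C+F: weight 5, value 76
- A+F: weight 7, value 88
- A+C+F: weight 9, value 116
- B+C+F: weight 9, value 89
Minimum weight: 5 kg.

5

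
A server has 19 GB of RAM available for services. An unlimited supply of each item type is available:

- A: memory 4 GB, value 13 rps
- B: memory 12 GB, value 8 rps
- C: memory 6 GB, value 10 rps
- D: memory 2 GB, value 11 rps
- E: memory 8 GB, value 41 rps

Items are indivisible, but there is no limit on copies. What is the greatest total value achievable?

99 rps

Best value-per-unit is D at 11/2, and filling with it alone uses memory 9×2=18. No mix of the others beats 9×11 = 99.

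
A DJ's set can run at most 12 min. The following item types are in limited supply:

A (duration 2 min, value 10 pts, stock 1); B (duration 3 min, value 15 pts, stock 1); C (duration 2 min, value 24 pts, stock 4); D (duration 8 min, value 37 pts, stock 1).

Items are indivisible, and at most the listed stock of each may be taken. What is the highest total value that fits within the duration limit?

111 pts

Best selections within duration 12 and stock limits:
- 1×B + 4×C: duration 11, value 111
- 1×A + 4×C: duration 10, value 106
- 1×A + 1×B + 3×C: duration 11, value 97
- 4×C: duration 8, value 96
Best: 111 pts.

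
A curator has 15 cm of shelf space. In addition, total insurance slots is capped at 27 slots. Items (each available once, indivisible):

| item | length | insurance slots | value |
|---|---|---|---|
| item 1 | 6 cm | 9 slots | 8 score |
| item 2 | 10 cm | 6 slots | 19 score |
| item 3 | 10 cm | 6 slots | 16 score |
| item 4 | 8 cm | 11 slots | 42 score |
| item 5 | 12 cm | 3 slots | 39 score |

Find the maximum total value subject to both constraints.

Feasible sets respecting both limits:
- item 1+item 4: length 14, insurance slots 20, value 50
- item 4: length 8, insurance slots 11, value 42
- item 5: length 12, insurance slots 3, value 39
Best: 50 score.

50 score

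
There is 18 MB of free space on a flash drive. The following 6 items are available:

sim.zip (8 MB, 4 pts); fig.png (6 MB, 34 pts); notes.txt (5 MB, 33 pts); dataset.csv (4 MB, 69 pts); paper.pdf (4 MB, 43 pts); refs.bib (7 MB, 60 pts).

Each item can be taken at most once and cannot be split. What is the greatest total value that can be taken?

This is a 0/1 knapsack; check combinations near the capacity.
- dataset.csv+paper.pdf+refs.bib: size 4+4+7=15, value 69+43+60=172
- fig.png+dataset.csv+refs.bib: size 6+4+7=17, value 34+69+60=163
- notes.txt+dataset.csv+refs.bib: size 5+4+7=16, value 33+69+60=162
- fig.png+dataset.csv+paper.pdf: size 6+4+4=14, value 34+69+43=146
- notes.txt+dataset.csv+paper.pdf: size 5+4+4=13, value 33+69+43=145
Best: 172 pts.

172 pts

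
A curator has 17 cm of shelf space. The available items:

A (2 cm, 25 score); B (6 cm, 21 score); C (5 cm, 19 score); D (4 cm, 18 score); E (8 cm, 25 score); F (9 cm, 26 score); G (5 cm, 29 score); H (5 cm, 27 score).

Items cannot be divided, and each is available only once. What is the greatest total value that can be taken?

Check high-value combinations within 17 cm:
- A+C+G+H: length 2+5+5+5=17, value 25+19+29+27=100
- A+D+G+H: length 2+4+5+5=16, value 25+18+29+27=99
- A+B+D+G: length 2+6+4+5=17, value 25+21+18+29=93
- A+C+D+G: length 2+5+4+5=16, value 25+19+18+29=91
Best: 100 score.

100 score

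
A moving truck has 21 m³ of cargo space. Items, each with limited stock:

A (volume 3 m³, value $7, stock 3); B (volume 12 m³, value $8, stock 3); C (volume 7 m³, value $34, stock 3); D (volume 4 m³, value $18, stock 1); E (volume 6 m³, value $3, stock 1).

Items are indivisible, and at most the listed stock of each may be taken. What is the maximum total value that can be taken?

Best selections within volume 21 and stock limits:
- 3×C: volume 21, value 102
- 1×A + 2×C + 1×D: volume 21, value 93
- 2×C + 1×D: volume 18, value 86
Best: $102.

$102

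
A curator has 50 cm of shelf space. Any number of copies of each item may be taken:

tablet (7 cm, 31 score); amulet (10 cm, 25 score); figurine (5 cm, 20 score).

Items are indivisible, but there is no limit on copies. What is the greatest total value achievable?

217 score

Best value-per-unit is tablet at 31/7, and filling with it alone uses length 7×7=49. No mix of the others beats 7×31 = 217.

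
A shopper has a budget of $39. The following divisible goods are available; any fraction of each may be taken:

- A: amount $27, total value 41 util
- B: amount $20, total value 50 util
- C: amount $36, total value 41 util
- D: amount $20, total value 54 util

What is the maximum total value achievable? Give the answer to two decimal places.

101.50

Take in order of value per unit:
- D (54/20 per unit): all 20 → value 54, running total 54.00
- B (50/20 per unit): 19 of 20 → value 19×50/20 = 47.5000, running total 101.50
Total 101.50.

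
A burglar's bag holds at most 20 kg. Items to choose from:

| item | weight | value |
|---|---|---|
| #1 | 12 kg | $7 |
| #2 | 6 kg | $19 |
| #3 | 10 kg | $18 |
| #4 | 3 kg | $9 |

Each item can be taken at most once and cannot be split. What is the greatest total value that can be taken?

$46

Check high-value combinations within 20 kg:
- #2+#3+#4: weight 6+10+3=19, value 19+18+9=46
- #2+#3: weight 6+10=16, value 19+18=37
- #2+#4: weight 6+3=9, value 19+9=28
Best: $46.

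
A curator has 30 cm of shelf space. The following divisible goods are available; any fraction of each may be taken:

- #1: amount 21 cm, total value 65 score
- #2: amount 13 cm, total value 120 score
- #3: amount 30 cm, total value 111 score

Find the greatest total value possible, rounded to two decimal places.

Take in order of value per unit:
- #2 (120/13 per unit): all 13 → value 120, running total 120.00
- #3 (111/30 per unit): 17 of 30 → value 17×111/30 = 62.9000, running total 182.90
Total 182.90.

182.90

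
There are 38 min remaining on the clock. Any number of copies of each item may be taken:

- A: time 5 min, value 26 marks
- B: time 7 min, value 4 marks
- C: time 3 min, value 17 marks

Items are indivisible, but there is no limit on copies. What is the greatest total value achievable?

Best value-per-unit is C at 17/3; filling with it alone gives 12×17 = 204.
Optimal mix: 1×A + 11×C → time 38, value 213.

213 marks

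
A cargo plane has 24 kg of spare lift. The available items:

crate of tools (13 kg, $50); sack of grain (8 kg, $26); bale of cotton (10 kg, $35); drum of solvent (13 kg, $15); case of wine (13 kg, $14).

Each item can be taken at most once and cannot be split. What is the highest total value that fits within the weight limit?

$85

Check high-value combinations within 24 kg:
- crate of tools+bale of cotton: weight 13+10=23, value 50+35=85
- crate of tools+sack of grain: weight 13+8=21, value 50+26=76
- sack of grain+bale of cotton: weight 8+10=18, value 26+35=61
- crate of tools: weight 13, value 50
- bale of cotton+drum of solvent: weight 10+13=23, value 35+15=50
Best: $85.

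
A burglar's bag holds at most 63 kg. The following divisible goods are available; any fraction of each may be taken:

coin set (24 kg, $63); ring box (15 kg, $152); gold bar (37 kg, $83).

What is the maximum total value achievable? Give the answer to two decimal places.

Take in order of value per unit:
- ring box (152/15 per unit): all 15 → value 152, running total 152.00
- coin set (63/24 per unit): all 24 → value 63, running total 215.00
- gold bar (83/37 per unit): 24 of 37 → value 24×83/37 = 53.8378, running total 268.84
Total 268.84.

268.84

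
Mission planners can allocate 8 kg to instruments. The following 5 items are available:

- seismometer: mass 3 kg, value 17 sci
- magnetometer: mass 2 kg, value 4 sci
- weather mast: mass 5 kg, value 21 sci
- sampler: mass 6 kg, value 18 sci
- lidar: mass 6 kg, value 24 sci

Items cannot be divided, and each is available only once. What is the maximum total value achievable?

38 sci

Check high-value combinations within 8 kg:
- seismometer+weather mast: mass 3+5=8, value 17+21=38
- magnetometer+lidar: mass 2+6=8, value 4+24=28
- magnetometer+weather mast: mass 2+5=7, value 4+21=25
- lidar: mass 6, value 24
- magnetometer+sampler: mass 2+6=8, value 4+18=22
Best: 38 sci.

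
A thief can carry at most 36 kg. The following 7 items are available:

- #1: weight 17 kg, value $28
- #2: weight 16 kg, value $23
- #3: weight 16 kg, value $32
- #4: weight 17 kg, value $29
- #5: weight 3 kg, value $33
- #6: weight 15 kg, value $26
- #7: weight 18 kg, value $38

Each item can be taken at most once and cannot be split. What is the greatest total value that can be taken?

$97

Check high-value combinations within 36 kg:
- #5+#6+#7: weight 3+15+18=36, value 33+26+38=97
- #3+#4+#5: weight 16+17+3=36, value 32+29+33=94
- #1+#3+#5: weight 17+16+3=36, value 28+32+33=93
- #3+#5+#6: weight 16+3+15=34, value 32+33+26=91
- #2+#3+#5: weight 16+16+3=35, value 23+32+33=88
Best: $97.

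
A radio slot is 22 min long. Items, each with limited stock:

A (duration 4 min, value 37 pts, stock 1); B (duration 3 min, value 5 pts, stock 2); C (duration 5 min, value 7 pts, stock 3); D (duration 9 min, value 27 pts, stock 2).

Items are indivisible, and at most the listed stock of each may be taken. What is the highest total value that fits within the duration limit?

Top feasible selections:
- 1×A + 2×D: duration 22, value 91
- 1×A + 1×B + 1×C + 1×D: duration 21, value 76
- 1×A + 2×B + 1×D: duration 19, value 74
- 1×A + 1×C + 1×D: duration 18, value 71
Best: 91 pts.

91 pts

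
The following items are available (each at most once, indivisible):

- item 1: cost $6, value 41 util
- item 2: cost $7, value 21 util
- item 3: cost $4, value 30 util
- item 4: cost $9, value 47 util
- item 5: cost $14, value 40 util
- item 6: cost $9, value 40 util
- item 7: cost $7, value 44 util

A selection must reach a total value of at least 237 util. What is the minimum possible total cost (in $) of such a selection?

Subsets with value ≥ 237, sorted by total cost:
- item 1+item 3+item 4+item 5+item 6+item 7: cost 49, value 242
- item 1+item 2+item 3+item 4+item 5+item 6+item 7: cost 56, value 263
Minimum cost: 49 $.

49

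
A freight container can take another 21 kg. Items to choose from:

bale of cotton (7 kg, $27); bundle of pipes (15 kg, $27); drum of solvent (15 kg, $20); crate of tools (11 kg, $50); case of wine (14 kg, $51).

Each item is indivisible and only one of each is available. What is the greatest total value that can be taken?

This is a 0/1 knapsack; check combinations near the capacity.
- bale of cotton+case of wine: weight 7+14=21, value 27+51=78
- bale of cotton+crate of tools: weight 7+11=18, value 27+50=77
- case of wine: weight 14, value 51
- crate of tools: weight 11, value 50
- bale of cotton: weight 7, value 27
Best: $78.

$78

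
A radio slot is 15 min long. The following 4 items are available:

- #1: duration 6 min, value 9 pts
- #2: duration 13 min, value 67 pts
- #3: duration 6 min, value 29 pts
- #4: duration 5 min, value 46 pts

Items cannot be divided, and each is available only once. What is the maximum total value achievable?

Check high-value combinations within 15 min:
- #3+#4: duration 6+5=11, value 29+46=75
- #2: duration 13, value 67
- #1+#4: duration 6+5=11, value 9+46=55
- #4: duration 5, value 46
- #1+#3: duration 6+6=12, value 9+29=38
Best: 75 pts.

75 pts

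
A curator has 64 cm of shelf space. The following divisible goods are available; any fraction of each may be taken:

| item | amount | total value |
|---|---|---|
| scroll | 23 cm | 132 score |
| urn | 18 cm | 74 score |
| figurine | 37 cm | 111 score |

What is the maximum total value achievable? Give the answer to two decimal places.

275.00

Take in order of value per unit:
- scroll (132/23 per unit): all 23 → value 132, running total 132.00
- urn (74/18 per unit): all 18 → value 74, running total 206.00
- figurine (111/37 per unit): 23 of 37 → value 23×111/37 = 69.0000, running total 275.00
Total 275.00.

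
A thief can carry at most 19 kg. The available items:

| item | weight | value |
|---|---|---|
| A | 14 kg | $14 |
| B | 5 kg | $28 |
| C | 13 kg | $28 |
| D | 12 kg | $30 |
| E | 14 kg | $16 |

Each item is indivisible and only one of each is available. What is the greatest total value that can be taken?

Check high-value combinations within 19 kg:
- B+D: weight 5+12=17, value 28+30=58
- B+C: weight 5+13=18, value 28+28=56
- B+E: weight 5+14=19, value 28+16=44
Best: $58.

$58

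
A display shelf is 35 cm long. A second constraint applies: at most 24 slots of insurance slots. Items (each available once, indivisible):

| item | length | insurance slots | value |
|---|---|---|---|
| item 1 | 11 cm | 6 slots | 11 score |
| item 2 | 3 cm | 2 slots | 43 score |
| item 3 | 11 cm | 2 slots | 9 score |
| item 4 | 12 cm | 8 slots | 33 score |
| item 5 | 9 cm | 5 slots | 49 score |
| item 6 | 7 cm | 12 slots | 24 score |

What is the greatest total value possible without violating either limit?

136 score

Feasible sets respecting both limits:
- item 1+item 2+item 4+item 5: length 35, insurance slots 21, value 136
- item 2+item 3+item 4+item 5: length 35, insurance slots 17, value 134
- item 2+item 4+item 5: length 24, insurance slots 15, value 125
Best: 136 score.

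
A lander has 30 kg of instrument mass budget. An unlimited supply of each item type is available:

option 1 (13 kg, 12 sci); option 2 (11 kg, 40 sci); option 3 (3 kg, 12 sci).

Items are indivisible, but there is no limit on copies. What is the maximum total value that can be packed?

Best value-per-unit is option 3 at 12/3, and filling with it alone uses mass 10×3=30. No mix of the others beats 10×12 = 120.

120 sci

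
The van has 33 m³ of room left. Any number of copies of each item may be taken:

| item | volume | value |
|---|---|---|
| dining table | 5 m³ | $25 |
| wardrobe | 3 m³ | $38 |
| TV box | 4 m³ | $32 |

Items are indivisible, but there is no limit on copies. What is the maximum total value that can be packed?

Best value-per-unit is wardrobe at 38/3, and filling with it alone uses volume 11×3=33. No mix of the others beats 11×38 = 418.

$418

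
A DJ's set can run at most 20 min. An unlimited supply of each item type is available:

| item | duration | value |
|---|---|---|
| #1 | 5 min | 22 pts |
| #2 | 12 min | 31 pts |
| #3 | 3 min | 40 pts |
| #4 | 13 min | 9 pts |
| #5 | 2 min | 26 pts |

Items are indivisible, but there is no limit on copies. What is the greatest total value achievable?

Best value-per-unit is #3 at 40/3; filling with it alone gives 6×40 = 240.
Optimal mix: 6×#3 + 1×#5 → duration 20, value 266.

266 pts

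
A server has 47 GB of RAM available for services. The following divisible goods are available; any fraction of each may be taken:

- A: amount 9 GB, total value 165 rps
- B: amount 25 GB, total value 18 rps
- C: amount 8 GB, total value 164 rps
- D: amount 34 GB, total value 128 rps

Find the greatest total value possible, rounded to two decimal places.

Take in order of value per unit:
- C (164/8 per unit): all 8 → value 164, running total 164.00
- A (165/9 per unit): all 9 → value 165, running total 329.00
- D (128/34 per unit): 30 of 34 → value 30×128/34 = 112.9412, running total 441.94
Total 441.94.

441.94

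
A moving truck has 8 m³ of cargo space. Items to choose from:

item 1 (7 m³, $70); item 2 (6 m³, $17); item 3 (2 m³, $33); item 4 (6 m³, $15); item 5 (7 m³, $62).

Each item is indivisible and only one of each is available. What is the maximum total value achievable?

$70

This is a 0/1 knapsack; check combinations near the capacity.
- item 1: volume 7, value 70
- item 5: volume 7, value 62
- item 2+item 3: volume 6+2=8, value 17+33=50
- item 3+item 4: volume 2+6=8, value 33+15=48
- item 3: volume 2, value 33
Best: $70.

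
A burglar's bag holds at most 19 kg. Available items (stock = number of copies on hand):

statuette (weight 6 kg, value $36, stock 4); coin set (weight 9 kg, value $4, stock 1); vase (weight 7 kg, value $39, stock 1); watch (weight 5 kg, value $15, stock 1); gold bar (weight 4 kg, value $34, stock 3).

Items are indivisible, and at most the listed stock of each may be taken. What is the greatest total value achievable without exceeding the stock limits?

$141

Top feasible selections:
- 1×vase + 3×gold bar: weight 19, value 141
- 1×statuette + 3×gold bar: weight 18, value 138
- 1×statuette + 1×watch + 2×gold bar: weight 19, value 119
- 1×watch + 3×gold bar: weight 17, value 117
Best: $141.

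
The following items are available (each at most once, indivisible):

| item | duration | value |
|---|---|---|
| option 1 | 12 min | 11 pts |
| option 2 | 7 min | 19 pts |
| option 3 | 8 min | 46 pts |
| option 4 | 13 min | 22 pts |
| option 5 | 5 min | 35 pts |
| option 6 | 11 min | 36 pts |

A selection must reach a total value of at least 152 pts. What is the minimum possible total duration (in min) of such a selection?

44

Subsets with value ≥ 152, sorted by total duration:
- option 2+option 3+option 4+option 5+option 6: duration 44, value 158
- option 1+option 2+option 3+option 4+option 5+option 6: duration 56, value 169
Minimum duration: 44 min.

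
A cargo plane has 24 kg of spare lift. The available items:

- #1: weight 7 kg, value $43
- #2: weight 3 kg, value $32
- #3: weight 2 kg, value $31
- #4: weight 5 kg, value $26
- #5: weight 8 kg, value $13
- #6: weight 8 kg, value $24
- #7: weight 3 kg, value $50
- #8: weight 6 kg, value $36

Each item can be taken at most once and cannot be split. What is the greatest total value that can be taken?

Check high-value combinations within 24 kg:
- #1+#2+#3+#7+#8: weight 7+3+2+3+6=21, value 43+32+31+50+36=192
- #1+#2+#4+#7+#8: weight 7+3+5+3+6=24, value 43+32+26+50+36=187
- #1+#3+#4+#7+#8: weight 7+2+5+3+6=23, value 43+31+26+50+36=186
- #1+#2+#3+#4+#7: weight 7+3+2+5+3=20, value 43+32+31+26+50=182
Best: $192.

$192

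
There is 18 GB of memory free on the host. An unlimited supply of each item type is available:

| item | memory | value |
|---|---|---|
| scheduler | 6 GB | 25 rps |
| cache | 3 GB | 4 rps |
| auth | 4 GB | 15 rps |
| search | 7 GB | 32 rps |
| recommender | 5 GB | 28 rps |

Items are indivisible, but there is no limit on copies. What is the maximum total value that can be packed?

88 rps

Best value-per-unit is recommender at 28/5; filling with it alone gives 3×28 = 84.
Optimal mix: 1×cache + 3×recommender → memory 18, value 88.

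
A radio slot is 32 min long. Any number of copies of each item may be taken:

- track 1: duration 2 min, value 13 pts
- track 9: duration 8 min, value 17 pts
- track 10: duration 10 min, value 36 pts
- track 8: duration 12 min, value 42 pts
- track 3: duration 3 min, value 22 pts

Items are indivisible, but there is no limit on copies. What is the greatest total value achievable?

Best value-per-unit is track 3 at 22/3; filling with it alone gives 10×22 = 220.
Optimal mix: 1×track 1 + 10×track 3 → duration 32, value 233.

233 pts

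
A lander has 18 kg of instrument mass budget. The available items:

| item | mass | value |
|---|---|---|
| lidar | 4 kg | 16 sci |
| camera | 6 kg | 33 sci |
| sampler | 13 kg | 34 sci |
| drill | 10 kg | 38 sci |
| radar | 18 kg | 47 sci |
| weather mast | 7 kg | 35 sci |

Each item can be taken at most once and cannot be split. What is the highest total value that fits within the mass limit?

84 sci

Check high-value combinations within 18 kg:
- lidar+camera+weather mast: mass 4+6+7=17, value 16+33+35=84
- drill+weather mast: mass 10+7=17, value 38+35=73
- camera+drill: mass 6+10=16, value 33+38=71
- camera+weather mast: mass 6+7=13, value 33+35=68
Best: 84 sci.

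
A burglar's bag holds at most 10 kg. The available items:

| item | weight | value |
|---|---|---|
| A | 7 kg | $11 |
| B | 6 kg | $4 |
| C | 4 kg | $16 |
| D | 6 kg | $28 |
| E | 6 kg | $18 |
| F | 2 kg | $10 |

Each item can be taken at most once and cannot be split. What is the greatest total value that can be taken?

This is a 0/1 knapsack; check combinations near the capacity.
- C+D: weight 4+6=10, value 16+28=44
- D+F: weight 6+2=8, value 28+10=38
- C+E: weight 4+6=10, value 16+18=34
- D: weight 6, value 28
Best: $44.

$44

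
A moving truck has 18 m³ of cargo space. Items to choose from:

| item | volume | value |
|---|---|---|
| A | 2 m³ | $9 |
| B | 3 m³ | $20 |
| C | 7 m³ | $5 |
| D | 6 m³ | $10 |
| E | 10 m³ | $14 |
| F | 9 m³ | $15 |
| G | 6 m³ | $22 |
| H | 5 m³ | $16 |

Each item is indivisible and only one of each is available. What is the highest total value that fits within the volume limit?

$67

Check high-value combinations within 18 m³:
- A+B+G+H: volume 2+3+6+5=16, value 9+20+22+16=67
- A+B+D+G: volume 2+3+6+6=17, value 9+20+10+22=61
- B+G+H: volume 3+6+5=14, value 20+22+16=58
- B+F+G: volume 3+9+6=18, value 20+15+22=57
Best: $67.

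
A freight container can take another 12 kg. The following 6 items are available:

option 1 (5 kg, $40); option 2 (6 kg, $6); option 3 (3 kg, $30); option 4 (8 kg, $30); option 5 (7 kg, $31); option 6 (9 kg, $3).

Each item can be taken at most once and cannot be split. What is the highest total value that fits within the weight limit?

This is a 0/1 knapsack; check combinations near the capacity.
- option 1+option 5: weight 5+7=12, value 40+31=71
- option 1+option 3: weight 5+3=8, value 40+30=70
- option 3+option 5: weight 3+7=10, value 30+31=61
- option 3+option 4: weight 3+8=11, value 30+30=60
Best: $71.

$71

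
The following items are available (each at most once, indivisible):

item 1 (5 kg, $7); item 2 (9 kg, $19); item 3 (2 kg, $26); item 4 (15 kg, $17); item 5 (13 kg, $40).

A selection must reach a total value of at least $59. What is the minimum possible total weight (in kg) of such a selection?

15

Subsets with value ≥ 59, sorted by total weight:
- item 3+item 5: weight 15, value 66
- item 1+item 3+item 5: weight 20, value 73
Minimum weight: 15 kg.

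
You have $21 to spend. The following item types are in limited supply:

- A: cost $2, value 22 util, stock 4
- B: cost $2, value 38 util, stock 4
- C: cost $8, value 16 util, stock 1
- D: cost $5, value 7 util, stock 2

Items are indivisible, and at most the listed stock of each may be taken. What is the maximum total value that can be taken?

247 util

Best selections within cost 21 and stock limits:
- 4×A + 4×B + 1×D: cost 21, value 247
- 4×A + 4×B: cost 16, value 240
- 3×A + 4×B + 1×D: cost 19, value 225
Best: 247 util.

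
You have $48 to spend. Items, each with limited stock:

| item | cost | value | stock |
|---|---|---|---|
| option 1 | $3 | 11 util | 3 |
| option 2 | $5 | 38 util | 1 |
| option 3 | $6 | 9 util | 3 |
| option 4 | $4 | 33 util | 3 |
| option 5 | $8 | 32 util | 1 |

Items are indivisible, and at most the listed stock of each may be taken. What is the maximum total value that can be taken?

Best selections within cost 48 and stock limits:
- 3×option 1 + 1×option 2 + 2×option 3 + 3×option 4 + 1×option 5: cost 46, value 220
- 3×option 1 + 1×option 2 + 1×option 3 + 3×option 4 + 1×option 5: cost 40, value 211
- 2×option 1 + 1×option 2 + 2×option 3 + 3×option 4 + 1×option 5: cost 43, value 209
Best: 220 util.

220 util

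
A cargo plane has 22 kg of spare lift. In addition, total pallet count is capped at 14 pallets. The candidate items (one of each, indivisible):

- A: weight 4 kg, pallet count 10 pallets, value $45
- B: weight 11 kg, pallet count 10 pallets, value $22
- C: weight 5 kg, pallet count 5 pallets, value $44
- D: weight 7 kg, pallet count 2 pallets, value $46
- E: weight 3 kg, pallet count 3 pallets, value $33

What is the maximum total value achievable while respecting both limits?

$123

Feasible sets respecting both limits:
- C+D+E: weight 15, pallet count 10, value 123
- A+D: weight 11, pallet count 12, value 91
- C+D: weight 12, pallet count 7, value 90
- D+E: weight 10, pallet count 5, value 79
Best: $123.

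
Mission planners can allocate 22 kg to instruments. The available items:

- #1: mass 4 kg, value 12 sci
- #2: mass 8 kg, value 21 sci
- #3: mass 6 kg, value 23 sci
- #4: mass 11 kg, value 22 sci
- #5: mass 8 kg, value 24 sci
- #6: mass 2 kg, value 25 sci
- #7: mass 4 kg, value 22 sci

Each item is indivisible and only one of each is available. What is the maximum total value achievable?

94 sci

Check high-value combinations within 22 kg:
- #3+#5+#6+#7: mass 6+8+2+4=20, value 23+24+25+22=94
- #2+#5+#6+#7: mass 8+8+2+4=22, value 21+24+25+22=92
- #2+#3+#6+#7: mass 8+6+2+4=20, value 21+23+25+22=91
- #1+#3+#5+#6: mass 4+6+8+2=20, value 12+23+24+25=84
Best: 94 sci.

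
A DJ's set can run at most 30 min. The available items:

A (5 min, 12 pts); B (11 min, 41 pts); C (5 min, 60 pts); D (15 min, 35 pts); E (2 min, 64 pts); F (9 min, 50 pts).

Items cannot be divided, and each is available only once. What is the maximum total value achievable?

215 pts

Check high-value combinations within 30 min:
- B+C+E+F: duration 11+5+2+9=27, value 41+60+64+50=215
- A+C+E+F: duration 5+5+2+9=21, value 12+60+64+50=186
- A+B+C+E: duration 5+11+5+2=23, value 12+41+60+64=177
- C+E+F: duration 5+2+9=16, value 60+64+50=174
Best: 215 pts.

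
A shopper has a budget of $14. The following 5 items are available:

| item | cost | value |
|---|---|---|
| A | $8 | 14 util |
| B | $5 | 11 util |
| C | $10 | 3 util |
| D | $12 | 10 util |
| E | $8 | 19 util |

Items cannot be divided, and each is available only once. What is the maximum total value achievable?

Check high-value combinations within $14:
- B+E: cost 5+8=13, value 11+19=30
- A+B: cost 8+5=13, value 14+11=25
- E: cost 8, value 19
Best: 30 util.

30 util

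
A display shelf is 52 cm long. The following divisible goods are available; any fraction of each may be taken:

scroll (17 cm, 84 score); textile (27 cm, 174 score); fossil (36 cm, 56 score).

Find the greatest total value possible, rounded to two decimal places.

270.44

Take in order of value per unit:
- textile (174/27 per unit): all 27 → value 174, running total 174.00
- scroll (84/17 per unit): all 17 → value 84, running total 258.00
- fossil (56/36 per unit): 8 of 36 → value 8×56/36 = 12.4444, running total 270.44
Total 270.44.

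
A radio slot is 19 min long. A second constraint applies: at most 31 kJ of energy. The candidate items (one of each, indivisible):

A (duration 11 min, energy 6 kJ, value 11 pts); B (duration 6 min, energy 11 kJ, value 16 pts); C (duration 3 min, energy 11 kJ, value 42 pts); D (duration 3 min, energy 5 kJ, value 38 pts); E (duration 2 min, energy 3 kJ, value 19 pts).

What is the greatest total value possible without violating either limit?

Feasible sets respecting both limits:
- B+C+D+E: duration 14, energy 30, value 115
- A+C+D+E: duration 19, energy 25, value 110
- C+D+E: duration 8, energy 19, value 99
- B+C+D: duration 12, energy 27, value 96
Best: 115 pts.

115 pts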